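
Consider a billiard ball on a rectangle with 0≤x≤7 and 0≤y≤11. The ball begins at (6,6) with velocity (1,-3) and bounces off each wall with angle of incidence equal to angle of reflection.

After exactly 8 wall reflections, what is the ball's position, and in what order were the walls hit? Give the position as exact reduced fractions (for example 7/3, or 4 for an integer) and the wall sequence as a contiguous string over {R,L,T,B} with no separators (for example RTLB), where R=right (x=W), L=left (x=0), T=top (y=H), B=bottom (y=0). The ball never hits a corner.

Final position: (16/3,0)
Wall sequence: RBTLBTRB

1. t=1 → R at (7,3); v=(-1,-3)
2. t=1 → B at (6,0); v=(-1,3)
3. t=11/3 → T at (7/3,11); v=(-1,-3)
4. t=7/3 → L at (0,4); v=(1,-3)
5. t=4/3 → B at (4/3,0); v=(1,3)
6. t=11/3 → T at (5,11); v=(1,-3)
7. t=2 → R at (7,5); v=(-1,-3)
8. t=5/3 → B at (16/3,0); v=(-1,3)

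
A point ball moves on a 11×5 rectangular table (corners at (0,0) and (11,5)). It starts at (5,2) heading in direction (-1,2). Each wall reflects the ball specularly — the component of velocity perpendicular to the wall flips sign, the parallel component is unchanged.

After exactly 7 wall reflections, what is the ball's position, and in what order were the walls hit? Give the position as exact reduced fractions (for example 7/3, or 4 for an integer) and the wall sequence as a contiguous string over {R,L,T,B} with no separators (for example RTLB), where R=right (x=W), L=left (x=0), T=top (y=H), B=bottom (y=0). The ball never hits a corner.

Final position: (9,0)
Wall sequence: TBLTBTB

1. t=3/2 → T at (7/2,5); v=(-1,-2)
2. t=5/2 → B at (1,0); v=(-1,2)
3. t=1 → L at (0,2); v=(1,2)
4. t=3/2 → T at (3/2,5); v=(1,-2)
5. t=5/2 → B at (4,0); v=(1,2)
6. t=5/2 → T at (13/2,5); v=(1,-2)
7. t=5/2 → B at (9,0); v=(1,2)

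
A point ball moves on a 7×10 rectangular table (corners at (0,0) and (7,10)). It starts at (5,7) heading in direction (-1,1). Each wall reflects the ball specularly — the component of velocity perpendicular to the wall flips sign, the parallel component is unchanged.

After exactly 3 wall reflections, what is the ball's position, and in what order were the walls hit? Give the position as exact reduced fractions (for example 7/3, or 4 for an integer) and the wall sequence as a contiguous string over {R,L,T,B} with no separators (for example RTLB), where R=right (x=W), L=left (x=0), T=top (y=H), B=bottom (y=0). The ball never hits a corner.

Final position: (7,1)
Wall sequence: TLR

1. t=3 → T at (2,10); v=(-1,-1)
2. t=2 → L at (0,8); v=(1,-1)
3. t=7 → R at (7,1); v=(-1,-1)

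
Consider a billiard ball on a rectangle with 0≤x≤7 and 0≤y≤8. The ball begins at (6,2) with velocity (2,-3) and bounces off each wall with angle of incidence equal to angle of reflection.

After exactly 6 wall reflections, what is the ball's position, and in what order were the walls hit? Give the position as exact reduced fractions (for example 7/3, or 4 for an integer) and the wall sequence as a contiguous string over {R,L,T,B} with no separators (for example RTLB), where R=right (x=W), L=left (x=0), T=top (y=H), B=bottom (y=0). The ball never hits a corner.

Final position: (7,9/2)
Wall sequence: RBTLBR

1. t=1/2 → R at (7,1/2); v=(-2,-3)
2. t=1/6 → B at (20/3,0); v=(-2,3)
3. t=8/3 → T at (4/3,8); v=(-2,-3)
4. t=2/3 → L at (0,6); v=(2,-3)
5. t=2 → B at (4,0); v=(2,3)
6. t=3/2 → R at (7,9/2); v=(-2,3)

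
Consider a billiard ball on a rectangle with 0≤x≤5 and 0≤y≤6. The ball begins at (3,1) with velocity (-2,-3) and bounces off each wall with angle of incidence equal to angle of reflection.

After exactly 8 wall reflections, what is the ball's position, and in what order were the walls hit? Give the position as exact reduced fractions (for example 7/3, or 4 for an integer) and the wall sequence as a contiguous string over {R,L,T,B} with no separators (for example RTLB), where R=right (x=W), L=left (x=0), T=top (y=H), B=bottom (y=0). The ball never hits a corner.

1. t=1/3 → B at (7/3,0); v=(-2,3)
2. t=7/6 → L at (0,7/2); v=(2,3)
3. t=5/6 → T at (5/3,6); v=(2,-3)
4. t=5/3 → R at (5,1); v=(-2,-3)
5. t=1/3 → B at (13/3,0); v=(-2,3)
6. t=2 → T at (1/3,6); v=(-2,-3)
7. t=1/6 → L at (0,11/2); v=(2,-3)
8. t=11/6 → B at (11/3,0); v=(2,3)

Final position: (11/3,0)
Wall sequence: BLTRBTLB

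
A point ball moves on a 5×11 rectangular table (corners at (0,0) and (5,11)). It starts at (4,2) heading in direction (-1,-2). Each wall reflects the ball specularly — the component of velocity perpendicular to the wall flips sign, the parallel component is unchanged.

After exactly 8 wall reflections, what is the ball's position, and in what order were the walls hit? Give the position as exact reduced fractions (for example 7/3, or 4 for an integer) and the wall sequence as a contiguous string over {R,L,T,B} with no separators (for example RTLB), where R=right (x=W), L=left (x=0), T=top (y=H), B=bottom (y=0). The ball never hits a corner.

1. t=1 → B at (3,0); v=(-1,2)
2. t=3 → L at (0,6); v=(1,2)
3. t=5/2 → T at (5/2,11); v=(1,-2)
4. t=5/2 → R at (5,6); v=(-1,-2)
5. t=3 → B at (2,0); v=(-1,2)
6. t=2 → L at (0,4); v=(1,2)
7. t=7/2 → T at (7/2,11); v=(1,-2)
8. t=3/2 → R at (5,8); v=(-1,-2)

Final position: (5,8)
Wall sequence: BLTRBLTR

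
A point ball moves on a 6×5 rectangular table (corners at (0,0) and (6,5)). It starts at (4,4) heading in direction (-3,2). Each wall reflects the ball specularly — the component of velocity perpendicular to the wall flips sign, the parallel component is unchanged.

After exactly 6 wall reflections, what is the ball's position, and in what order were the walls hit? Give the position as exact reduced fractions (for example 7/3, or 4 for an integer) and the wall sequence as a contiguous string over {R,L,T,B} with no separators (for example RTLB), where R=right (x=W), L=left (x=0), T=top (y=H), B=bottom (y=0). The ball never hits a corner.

Final position: (1/2,5)
Wall sequence: TLBRLT

1. t=1/2 → T at (5/2,5); v=(-3,-2)
2. t=5/6 → L at (0,10/3); v=(3,-2)
3. t=5/3 → B at (5,0); v=(3,2)
4. t=1/3 → R at (6,2/3); v=(-3,2)
5. t=2 → L at (0,14/3); v=(3,2)
6. t=1/6 → T at (1/2,5); v=(3,-2)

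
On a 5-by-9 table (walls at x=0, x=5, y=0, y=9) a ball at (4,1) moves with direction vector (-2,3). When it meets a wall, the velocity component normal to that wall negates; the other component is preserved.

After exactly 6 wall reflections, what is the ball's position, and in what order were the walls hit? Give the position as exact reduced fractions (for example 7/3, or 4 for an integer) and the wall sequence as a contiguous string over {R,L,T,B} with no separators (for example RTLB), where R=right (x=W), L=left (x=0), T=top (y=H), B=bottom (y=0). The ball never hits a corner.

1. t=2 → L at (0,7); v=(2,3)
2. t=2/3 → T at (4/3,9); v=(2,-3)
3. t=11/6 → R at (5,7/2); v=(-2,-3)
4. t=7/6 → B at (8/3,0); v=(-2,3)
5. t=4/3 → L at (0,4); v=(2,3)
6. t=5/3 → T at (10/3,9); v=(2,-3)

Final position: (10/3,9)
Wall sequence: LTRBLT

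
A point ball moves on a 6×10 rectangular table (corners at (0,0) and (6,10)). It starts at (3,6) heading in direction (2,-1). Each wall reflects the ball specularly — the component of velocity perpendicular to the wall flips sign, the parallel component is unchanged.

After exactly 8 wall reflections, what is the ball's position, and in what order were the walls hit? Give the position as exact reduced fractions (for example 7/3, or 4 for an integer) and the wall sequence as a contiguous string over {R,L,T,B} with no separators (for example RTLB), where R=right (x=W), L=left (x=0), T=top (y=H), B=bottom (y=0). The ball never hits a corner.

Final position: (0,19/2)
Wall sequence: RLBRLRTL

1. t=3/2 → R at (6,9/2); v=(-2,-1)
2. t=3 → L at (0,3/2); v=(2,-1)
3. t=3/2 → B at (3,0); v=(2,1)
4. t=3/2 → R at (6,3/2); v=(-2,1)
5. t=3 → L at (0,9/2); v=(2,1)
6. t=3 → R at (6,15/2); v=(-2,1)
7. t=5/2 → T at (1,10); v=(-2,-1)
8. t=1/2 → L at (0,19/2); v=(2,-1)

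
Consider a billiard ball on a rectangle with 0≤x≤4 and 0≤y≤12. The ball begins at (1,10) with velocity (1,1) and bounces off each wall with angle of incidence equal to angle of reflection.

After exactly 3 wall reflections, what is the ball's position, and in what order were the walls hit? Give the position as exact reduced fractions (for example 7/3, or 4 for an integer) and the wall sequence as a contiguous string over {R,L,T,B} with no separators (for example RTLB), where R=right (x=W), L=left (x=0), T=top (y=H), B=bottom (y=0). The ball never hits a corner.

1. t=2 → T at (3,12); v=(1,-1)
2. t=1 → R at (4,11); v=(-1,-1)
3. t=4 → L at (0,7); v=(1,-1)

Final position: (0,7)
Wall sequence: TRL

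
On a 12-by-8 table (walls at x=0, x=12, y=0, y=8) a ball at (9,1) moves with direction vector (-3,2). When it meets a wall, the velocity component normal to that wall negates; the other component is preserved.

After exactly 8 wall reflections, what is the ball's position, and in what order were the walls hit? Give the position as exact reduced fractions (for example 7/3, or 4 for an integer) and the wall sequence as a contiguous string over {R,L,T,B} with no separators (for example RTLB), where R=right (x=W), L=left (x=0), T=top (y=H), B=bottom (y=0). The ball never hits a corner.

1. t=3 → L at (0,7); v=(3,2)
2. t=1/2 → T at (3/2,8); v=(3,-2)
3. t=7/2 → R at (12,1); v=(-3,-2)
4. t=1/2 → B at (21/2,0); v=(-3,2)
5. t=7/2 → L at (0,7); v=(3,2)
6. t=1/2 → T at (3/2,8); v=(3,-2)
7. t=7/2 → R at (12,1); v=(-3,-2)
8. t=1/2 → B at (21/2,0); v=(-3,2)

Final position: (21/2,0)
Wall sequence: LTRBLTRB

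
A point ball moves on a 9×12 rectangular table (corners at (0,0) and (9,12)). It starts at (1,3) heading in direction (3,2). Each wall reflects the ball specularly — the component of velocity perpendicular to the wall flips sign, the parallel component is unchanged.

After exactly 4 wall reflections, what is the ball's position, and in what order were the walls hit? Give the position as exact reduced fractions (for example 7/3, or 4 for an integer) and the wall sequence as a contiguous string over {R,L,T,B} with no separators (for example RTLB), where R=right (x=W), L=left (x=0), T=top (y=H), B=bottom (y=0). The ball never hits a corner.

1. t=8/3 → R at (9,25/3); v=(-3,2)
2. t=11/6 → T at (7/2,12); v=(-3,-2)
3. t=7/6 → L at (0,29/3); v=(3,-2)
4. t=3 → R at (9,11/3); v=(-3,-2)

Final position: (9,11/3)
Wall sequence: RTLR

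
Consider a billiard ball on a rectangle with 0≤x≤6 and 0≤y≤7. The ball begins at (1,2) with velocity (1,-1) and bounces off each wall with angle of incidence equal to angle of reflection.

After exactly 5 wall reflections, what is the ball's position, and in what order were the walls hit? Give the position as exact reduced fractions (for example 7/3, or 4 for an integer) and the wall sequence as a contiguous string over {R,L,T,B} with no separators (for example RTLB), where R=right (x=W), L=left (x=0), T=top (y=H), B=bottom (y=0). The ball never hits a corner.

Final position: (5,0)
Wall sequence: BRTLB

1. t=2 → B at (3,0); v=(1,1)
2. t=3 → R at (6,3); v=(-1,1)
3. t=4 → T at (2,7); v=(-1,-1)
4. t=2 → L at (0,5); v=(1,-1)
5. t=5 → B at (5,0); v=(1,1)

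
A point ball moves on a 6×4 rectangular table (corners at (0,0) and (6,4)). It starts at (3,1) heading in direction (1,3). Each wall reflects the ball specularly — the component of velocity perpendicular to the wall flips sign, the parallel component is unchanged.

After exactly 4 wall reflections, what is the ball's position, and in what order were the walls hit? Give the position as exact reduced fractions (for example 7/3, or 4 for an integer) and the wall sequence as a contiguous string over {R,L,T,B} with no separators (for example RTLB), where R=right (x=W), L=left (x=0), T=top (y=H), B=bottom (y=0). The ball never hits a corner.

1. t=1 → T at (4,4); v=(1,-3)
2. t=4/3 → B at (16/3,0); v=(1,3)
3. t=2/3 → R at (6,2); v=(-1,3)
4. t=2/3 → T at (16/3,4); v=(-1,-3)

Final position: (16/3,4)
Wall sequence: TBRT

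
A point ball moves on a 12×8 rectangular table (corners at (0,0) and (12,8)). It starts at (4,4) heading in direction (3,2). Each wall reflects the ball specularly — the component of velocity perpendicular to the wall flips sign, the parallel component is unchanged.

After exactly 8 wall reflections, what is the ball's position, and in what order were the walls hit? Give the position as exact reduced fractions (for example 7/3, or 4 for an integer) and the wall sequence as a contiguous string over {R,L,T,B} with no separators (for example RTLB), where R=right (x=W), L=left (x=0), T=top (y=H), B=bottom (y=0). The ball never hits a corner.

Final position: (0,4/3)
Wall sequence: TRBLTRBL

1. t=2 → T at (10,8); v=(3,-2)
2. t=2/3 → R at (12,20/3); v=(-3,-2)
3. t=10/3 → B at (2,0); v=(-3,2)
4. t=2/3 → L at (0,4/3); v=(3,2)
5. t=10/3 → T at (10,8); v=(3,-2)
6. t=2/3 → R at (12,20/3); v=(-3,-2)
7. t=10/3 → B at (2,0); v=(-3,2)
8. t=2/3 → L at (0,4/3); v=(3,2)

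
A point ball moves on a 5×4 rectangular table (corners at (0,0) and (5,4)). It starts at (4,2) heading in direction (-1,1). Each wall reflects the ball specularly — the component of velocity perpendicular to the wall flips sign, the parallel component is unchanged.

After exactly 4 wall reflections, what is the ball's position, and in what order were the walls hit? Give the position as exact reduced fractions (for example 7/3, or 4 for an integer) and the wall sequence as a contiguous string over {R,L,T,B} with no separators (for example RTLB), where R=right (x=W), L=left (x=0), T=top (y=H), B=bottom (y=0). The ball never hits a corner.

1. t=2 → T at (2,4); v=(-1,-1)
2. t=2 → L at (0,2); v=(1,-1)
3. t=2 → B at (2,0); v=(1,1)
4. t=3 → R at (5,3); v=(-1,1)

Final position: (5,3)
Wall sequence: TLBR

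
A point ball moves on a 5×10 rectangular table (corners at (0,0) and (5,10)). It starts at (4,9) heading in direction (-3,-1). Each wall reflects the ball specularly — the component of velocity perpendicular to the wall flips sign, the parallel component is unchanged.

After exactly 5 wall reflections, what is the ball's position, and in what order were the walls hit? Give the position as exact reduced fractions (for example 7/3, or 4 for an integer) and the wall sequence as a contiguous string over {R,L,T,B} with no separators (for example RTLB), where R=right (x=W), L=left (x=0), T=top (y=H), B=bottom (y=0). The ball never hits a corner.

1. t=4/3 → L at (0,23/3); v=(3,-1)
2. t=5/3 → R at (5,6); v=(-3,-1)
3. t=5/3 → L at (0,13/3); v=(3,-1)
4. t=5/3 → R at (5,8/3); v=(-3,-1)
5. t=5/3 → L at (0,1); v=(3,-1)

Final position: (0,1)
Wall sequence: LRLRL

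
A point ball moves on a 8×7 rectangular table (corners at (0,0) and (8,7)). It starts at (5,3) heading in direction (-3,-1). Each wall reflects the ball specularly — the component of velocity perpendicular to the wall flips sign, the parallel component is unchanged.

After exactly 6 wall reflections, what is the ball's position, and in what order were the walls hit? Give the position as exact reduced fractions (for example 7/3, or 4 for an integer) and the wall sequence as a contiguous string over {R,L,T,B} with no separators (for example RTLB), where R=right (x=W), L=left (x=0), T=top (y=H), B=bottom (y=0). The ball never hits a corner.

1. t=5/3 → L at (0,4/3); v=(3,-1)
2. t=4/3 → B at (4,0); v=(3,1)
3. t=4/3 → R at (8,4/3); v=(-3,1)
4. t=8/3 → L at (0,4); v=(3,1)
5. t=8/3 → R at (8,20/3); v=(-3,1)
6. t=1/3 → T at (7,7); v=(-3,-1)

Final position: (7,7)
Wall sequence: LBRLRT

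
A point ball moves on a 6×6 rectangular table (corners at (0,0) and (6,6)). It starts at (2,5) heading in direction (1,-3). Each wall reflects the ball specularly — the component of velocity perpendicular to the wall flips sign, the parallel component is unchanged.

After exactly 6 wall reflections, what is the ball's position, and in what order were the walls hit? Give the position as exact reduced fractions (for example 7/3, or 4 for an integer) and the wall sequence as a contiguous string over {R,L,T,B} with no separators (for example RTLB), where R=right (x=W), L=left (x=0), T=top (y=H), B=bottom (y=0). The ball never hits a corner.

1. t=5/3 → B at (11/3,0); v=(1,3)
2. t=2 → T at (17/3,6); v=(1,-3)
3. t=1/3 → R at (6,5); v=(-1,-3)
4. t=5/3 → B at (13/3,0); v=(-1,3)
5. t=2 → T at (7/3,6); v=(-1,-3)
6. t=2 → B at (1/3,0); v=(-1,3)

Final position: (1/3,0)
Wall sequence: BTRBTB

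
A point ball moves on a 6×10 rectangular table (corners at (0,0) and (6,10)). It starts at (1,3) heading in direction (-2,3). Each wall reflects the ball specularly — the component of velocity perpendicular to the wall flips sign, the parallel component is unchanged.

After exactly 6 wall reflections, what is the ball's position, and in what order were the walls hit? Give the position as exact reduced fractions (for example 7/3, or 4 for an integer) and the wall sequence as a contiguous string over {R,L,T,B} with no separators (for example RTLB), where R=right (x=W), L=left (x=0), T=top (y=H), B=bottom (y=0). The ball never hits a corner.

1. t=1/2 → L at (0,9/2); v=(2,3)
2. t=11/6 → T at (11/3,10); v=(2,-3)
3. t=7/6 → R at (6,13/2); v=(-2,-3)
4. t=13/6 → B at (5/3,0); v=(-2,3)
5. t=5/6 → L at (0,5/2); v=(2,3)
6. t=5/2 → T at (5,10); v=(2,-3)

Final position: (5,10)
Wall sequence: LTRBLT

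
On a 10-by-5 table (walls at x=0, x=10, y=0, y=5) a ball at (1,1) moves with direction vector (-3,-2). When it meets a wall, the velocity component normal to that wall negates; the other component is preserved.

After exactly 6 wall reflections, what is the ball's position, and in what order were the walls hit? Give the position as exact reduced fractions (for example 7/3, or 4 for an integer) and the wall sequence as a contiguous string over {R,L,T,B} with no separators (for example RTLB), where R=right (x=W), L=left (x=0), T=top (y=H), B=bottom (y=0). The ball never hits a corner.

1. t=1/3 → L at (0,1/3); v=(3,-2)
2. t=1/6 → B at (1/2,0); v=(3,2)
3. t=5/2 → T at (8,5); v=(3,-2)
4. t=2/3 → R at (10,11/3); v=(-3,-2)
5. t=11/6 → B at (9/2,0); v=(-3,2)
6. t=3/2 → L at (0,3); v=(3,2)

Final position: (0,3)
Wall sequence: LBTRBL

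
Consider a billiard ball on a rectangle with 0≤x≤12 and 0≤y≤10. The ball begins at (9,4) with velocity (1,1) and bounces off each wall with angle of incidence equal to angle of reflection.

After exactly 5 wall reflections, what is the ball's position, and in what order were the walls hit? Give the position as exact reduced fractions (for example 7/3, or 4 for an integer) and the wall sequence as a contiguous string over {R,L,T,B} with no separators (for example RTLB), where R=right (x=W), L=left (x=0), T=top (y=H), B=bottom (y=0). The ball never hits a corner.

Final position: (11,10)
Wall sequence: RTLBT

1. t=3 → R at (12,7); v=(-1,1)
2. t=3 → T at (9,10); v=(-1,-1)
3. t=9 → L at (0,1); v=(1,-1)
4. t=1 → B at (1,0); v=(1,1)
5. t=10 → T at (11,10); v=(1,-1)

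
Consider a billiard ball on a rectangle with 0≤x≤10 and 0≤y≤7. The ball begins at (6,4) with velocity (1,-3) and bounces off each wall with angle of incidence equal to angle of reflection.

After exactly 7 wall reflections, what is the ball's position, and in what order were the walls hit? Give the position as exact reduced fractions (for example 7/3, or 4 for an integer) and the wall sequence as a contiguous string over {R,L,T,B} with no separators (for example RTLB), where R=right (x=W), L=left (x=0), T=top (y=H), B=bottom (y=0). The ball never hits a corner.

Final position: (1,7)
Wall sequence: BTRBTBT

1. t=4/3 → B at (22/3,0); v=(1,3)
2. t=7/3 → T at (29/3,7); v=(1,-3)
3. t=1/3 → R at (10,6); v=(-1,-3)
4. t=2 → B at (8,0); v=(-1,3)
5. t=7/3 → T at (17/3,7); v=(-1,-3)
6. t=7/3 → B at (10/3,0); v=(-1,3)
7. t=7/3 → T at (1,7); v=(-1,-3)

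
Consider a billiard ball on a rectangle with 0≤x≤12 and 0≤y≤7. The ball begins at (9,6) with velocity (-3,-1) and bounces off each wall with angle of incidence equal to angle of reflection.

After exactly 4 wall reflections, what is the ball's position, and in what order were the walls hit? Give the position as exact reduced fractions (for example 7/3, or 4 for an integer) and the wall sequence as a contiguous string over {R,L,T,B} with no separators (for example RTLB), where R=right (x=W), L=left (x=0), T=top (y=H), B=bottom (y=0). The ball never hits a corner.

1. t=3 → L at (0,3); v=(3,-1)
2. t=3 → B at (9,0); v=(3,1)
3. t=1 → R at (12,1); v=(-3,1)
4. t=4 → L at (0,5); v=(3,1)

Final position: (0,5)
Wall sequence: LBRL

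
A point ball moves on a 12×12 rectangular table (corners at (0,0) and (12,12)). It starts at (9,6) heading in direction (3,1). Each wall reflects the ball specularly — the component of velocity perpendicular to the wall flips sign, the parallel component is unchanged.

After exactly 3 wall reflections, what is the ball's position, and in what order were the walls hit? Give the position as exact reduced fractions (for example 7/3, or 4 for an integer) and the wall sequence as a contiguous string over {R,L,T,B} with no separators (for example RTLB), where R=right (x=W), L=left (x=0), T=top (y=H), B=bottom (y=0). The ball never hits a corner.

Final position: (3,12)
Wall sequence: RLT

1. t=1 → R at (12,7); v=(-3,1)
2. t=4 → L at (0,11); v=(3,1)
3. t=1 → T at (3,12); v=(3,-1)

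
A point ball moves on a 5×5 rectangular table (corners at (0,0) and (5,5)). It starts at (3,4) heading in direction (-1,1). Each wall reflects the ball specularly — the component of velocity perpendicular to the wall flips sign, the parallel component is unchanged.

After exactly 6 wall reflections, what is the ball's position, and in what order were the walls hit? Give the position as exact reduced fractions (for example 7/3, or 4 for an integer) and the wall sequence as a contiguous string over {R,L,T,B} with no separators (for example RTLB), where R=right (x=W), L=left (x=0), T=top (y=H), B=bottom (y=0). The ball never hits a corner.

Final position: (0,3)
Wall sequence: TLBRTL

1. t=1 → T at (2,5); v=(-1,-1)
2. t=2 → L at (0,3); v=(1,-1)
3. t=3 → B at (3,0); v=(1,1)
4. t=2 → R at (5,2); v=(-1,1)
5. t=3 → T at (2,5); v=(-1,-1)
6. t=2 → L at (0,3); v=(1,-1)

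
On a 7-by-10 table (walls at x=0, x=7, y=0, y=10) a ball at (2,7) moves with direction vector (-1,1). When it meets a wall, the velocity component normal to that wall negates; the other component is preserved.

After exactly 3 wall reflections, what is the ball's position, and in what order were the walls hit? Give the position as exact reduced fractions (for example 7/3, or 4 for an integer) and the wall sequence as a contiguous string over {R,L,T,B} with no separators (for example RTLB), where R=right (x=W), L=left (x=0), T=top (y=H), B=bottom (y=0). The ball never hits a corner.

Final position: (7,4)
Wall sequence: LTR

1. t=2 → L at (0,9); v=(1,1)
2. t=1 → T at (1,10); v=(1,-1)
3. t=6 → R at (7,4); v=(-1,-1)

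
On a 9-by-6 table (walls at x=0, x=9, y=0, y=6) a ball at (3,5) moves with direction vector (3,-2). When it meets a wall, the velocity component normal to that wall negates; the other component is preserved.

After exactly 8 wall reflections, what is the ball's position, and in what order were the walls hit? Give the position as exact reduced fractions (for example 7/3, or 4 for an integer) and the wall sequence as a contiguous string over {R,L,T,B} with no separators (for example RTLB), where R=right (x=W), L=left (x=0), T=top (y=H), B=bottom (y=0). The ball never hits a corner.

1. t=2 → R at (9,1); v=(-3,-2)
2. t=1/2 → B at (15/2,0); v=(-3,2)
3. t=5/2 → L at (0,5); v=(3,2)
4. t=1/2 → T at (3/2,6); v=(3,-2)
5. t=5/2 → R at (9,1); v=(-3,-2)
6. t=1/2 → B at (15/2,0); v=(-3,2)
7. t=5/2 → L at (0,5); v=(3,2)
8. t=1/2 → T at (3/2,6); v=(3,-2)

Final position: (3/2,6)
Wall sequence: RBLTRBLT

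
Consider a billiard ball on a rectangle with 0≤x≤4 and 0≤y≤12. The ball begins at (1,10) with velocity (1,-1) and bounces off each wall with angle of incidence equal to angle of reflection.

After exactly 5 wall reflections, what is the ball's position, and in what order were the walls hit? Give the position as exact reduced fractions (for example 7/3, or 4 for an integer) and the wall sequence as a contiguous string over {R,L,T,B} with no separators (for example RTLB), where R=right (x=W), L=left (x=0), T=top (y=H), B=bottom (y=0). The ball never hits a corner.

Final position: (0,5)
Wall sequence: RLBRL

1. t=3 → R at (4,7); v=(-1,-1)
2. t=4 → L at (0,3); v=(1,-1)
3. t=3 → B at (3,0); v=(1,1)
4. t=1 → R at (4,1); v=(-1,1)
5. t=4 → L at (0,5); v=(1,1)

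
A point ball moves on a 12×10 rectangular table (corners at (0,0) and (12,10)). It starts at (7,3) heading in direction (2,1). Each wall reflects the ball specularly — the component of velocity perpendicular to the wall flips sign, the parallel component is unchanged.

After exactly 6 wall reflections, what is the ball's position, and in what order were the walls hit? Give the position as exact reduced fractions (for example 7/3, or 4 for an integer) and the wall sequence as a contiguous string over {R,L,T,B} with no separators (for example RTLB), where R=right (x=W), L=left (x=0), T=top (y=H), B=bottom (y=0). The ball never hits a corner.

1. t=5/2 → R at (12,11/2); v=(-2,1)
2. t=9/2 → T at (3,10); v=(-2,-1)
3. t=3/2 → L at (0,17/2); v=(2,-1)
4. t=6 → R at (12,5/2); v=(-2,-1)
5. t=5/2 → B at (7,0); v=(-2,1)
6. t=7/2 → L at (0,7/2); v=(2,1)

Final position: (0,7/2)
Wall sequence: RTLRBL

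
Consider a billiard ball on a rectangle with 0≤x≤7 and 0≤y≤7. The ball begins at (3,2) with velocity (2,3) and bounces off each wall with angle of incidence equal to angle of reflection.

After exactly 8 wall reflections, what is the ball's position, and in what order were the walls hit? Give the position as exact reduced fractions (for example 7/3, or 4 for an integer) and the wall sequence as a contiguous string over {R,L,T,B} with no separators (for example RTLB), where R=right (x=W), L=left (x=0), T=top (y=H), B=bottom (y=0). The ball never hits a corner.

Final position: (3,7)
Wall sequence: TRBLTBRT

1. t=5/3 → T at (19/3,7); v=(2,-3)
2. t=1/3 → R at (7,6); v=(-2,-3)
3. t=2 → B at (3,0); v=(-2,3)
4. t=3/2 → L at (0,9/2); v=(2,3)
5. t=5/6 → T at (5/3,7); v=(2,-3)
6. t=7/3 → B at (19/3,0); v=(2,3)
7. t=1/3 → R at (7,1); v=(-2,3)
8. t=2 → T at (3,7); v=(-2,-3)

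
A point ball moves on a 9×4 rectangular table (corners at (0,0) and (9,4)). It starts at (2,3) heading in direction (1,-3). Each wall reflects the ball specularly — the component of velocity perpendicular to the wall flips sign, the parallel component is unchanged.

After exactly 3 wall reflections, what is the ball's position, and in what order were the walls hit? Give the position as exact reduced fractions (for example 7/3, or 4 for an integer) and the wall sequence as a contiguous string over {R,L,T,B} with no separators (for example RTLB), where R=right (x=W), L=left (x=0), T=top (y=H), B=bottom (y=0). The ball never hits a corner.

1. t=1 → B at (3,0); v=(1,3)
2. t=4/3 → T at (13/3,4); v=(1,-3)
3. t=4/3 → B at (17/3,0); v=(1,3)

Final position: (17/3,0)
Wall sequence: BTB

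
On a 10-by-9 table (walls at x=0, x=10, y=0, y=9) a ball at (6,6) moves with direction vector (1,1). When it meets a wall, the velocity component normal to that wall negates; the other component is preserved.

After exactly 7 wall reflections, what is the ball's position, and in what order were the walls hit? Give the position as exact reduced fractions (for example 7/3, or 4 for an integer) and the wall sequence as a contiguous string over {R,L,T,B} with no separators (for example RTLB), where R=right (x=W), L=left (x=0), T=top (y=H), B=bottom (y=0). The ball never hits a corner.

1. t=3 → T at (9,9); v=(1,-1)
2. t=1 → R at (10,8); v=(-1,-1)
3. t=8 → B at (2,0); v=(-1,1)
4. t=2 → L at (0,2); v=(1,1)
5. t=7 → T at (7,9); v=(1,-1)
6. t=3 → R at (10,6); v=(-1,-1)
7. t=6 → B at (4,0); v=(-1,1)

Final position: (4,0)
Wall sequence: TRBLTRB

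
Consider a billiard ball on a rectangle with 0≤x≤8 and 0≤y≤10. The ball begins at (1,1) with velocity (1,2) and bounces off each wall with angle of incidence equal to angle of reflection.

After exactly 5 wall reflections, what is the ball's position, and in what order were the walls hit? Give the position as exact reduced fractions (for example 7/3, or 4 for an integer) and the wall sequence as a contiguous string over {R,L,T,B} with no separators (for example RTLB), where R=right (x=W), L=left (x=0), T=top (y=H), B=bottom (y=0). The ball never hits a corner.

1. t=9/2 → T at (11/2,10); v=(1,-2)
2. t=5/2 → R at (8,5); v=(-1,-2)
3. t=5/2 → B at (11/2,0); v=(-1,2)
4. t=5 → T at (1/2,10); v=(-1,-2)
5. t=1/2 → L at (0,9); v=(1,-2)

Final position: (0,9)
Wall sequence: TRBTL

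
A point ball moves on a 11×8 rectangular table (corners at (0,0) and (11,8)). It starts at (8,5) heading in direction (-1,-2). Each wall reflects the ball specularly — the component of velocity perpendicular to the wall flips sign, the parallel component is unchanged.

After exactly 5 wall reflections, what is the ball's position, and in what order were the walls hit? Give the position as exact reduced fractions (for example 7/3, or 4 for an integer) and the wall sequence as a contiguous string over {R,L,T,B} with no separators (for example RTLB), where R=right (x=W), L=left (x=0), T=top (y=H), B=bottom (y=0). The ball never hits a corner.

Final position: (13/2,8)
Wall sequence: BTLBT

1. t=5/2 → B at (11/2,0); v=(-1,2)
2. t=4 → T at (3/2,8); v=(-1,-2)
3. t=3/2 → L at (0,5); v=(1,-2)
4. t=5/2 → B at (5/2,0); v=(1,2)
5. t=4 → T at (13/2,8); v=(1,-2)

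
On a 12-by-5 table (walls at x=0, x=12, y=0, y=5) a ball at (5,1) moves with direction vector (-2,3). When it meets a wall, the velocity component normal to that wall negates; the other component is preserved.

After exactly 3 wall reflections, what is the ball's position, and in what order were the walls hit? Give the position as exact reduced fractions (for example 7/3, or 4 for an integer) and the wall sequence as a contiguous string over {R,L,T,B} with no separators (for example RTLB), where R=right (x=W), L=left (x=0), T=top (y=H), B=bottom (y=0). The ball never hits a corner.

1. t=4/3 → T at (7/3,5); v=(-2,-3)
2. t=7/6 → L at (0,3/2); v=(2,-3)
3. t=1/2 → B at (1,0); v=(2,3)

Final position: (1,0)
Wall sequence: TLB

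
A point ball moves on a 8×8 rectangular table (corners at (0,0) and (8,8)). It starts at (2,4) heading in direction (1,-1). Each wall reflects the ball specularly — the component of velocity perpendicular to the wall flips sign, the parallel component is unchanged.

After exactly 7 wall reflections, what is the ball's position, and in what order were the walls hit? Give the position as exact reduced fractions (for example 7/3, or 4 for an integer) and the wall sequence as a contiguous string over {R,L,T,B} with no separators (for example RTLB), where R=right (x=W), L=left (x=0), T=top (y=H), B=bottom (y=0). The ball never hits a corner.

1. t=4 → B at (6,0); v=(1,1)
2. t=2 → R at (8,2); v=(-1,1)
3. t=6 → T at (2,8); v=(-1,-1)
4. t=2 → L at (0,6); v=(1,-1)
5. t=6 → B at (6,0); v=(1,1)
6. t=2 → R at (8,2); v=(-1,1)
7. t=6 → T at (2,8); v=(-1,-1)

Final position: (2,8)
Wall sequence: BRTLBRT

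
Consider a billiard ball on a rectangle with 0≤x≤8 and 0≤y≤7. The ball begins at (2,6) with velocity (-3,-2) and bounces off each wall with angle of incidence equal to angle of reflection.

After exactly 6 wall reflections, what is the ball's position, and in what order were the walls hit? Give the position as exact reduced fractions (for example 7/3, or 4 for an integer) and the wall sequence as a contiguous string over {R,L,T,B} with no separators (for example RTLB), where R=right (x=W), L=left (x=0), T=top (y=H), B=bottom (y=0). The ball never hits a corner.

1. t=2/3 → L at (0,14/3); v=(3,-2)
2. t=7/3 → B at (7,0); v=(3,2)
3. t=1/3 → R at (8,2/3); v=(-3,2)
4. t=8/3 → L at (0,6); v=(3,2)
5. t=1/2 → T at (3/2,7); v=(3,-2)
6. t=13/6 → R at (8,8/3); v=(-3,-2)

Final position: (8,8/3)
Wall sequence: LBRLTR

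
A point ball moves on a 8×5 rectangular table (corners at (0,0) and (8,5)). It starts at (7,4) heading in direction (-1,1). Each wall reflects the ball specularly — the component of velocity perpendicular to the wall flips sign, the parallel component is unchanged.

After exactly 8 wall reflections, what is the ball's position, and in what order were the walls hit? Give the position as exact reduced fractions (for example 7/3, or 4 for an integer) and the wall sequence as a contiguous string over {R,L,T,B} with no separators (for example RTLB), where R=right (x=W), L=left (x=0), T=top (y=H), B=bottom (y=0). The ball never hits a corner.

Final position: (0,3)
Wall sequence: TBLTRBTL

1. t=1 → T at (6,5); v=(-1,-1)
2. t=5 → B at (1,0); v=(-1,1)
3. t=1 → L at (0,1); v=(1,1)
4. t=4 → T at (4,5); v=(1,-1)
5. t=4 → R at (8,1); v=(-1,-1)
6. t=1 → B at (7,0); v=(-1,1)
7. t=5 → T at (2,5); v=(-1,-1)
8. t=2 → L at (0,3); v=(1,-1)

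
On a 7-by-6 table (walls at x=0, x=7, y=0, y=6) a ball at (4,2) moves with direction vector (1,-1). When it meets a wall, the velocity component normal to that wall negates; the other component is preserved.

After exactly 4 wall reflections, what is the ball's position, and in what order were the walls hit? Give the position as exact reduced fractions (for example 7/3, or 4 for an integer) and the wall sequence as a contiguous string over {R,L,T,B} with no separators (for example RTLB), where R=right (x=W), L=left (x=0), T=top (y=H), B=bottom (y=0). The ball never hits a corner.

Final position: (0,4)
Wall sequence: BRTL

1. t=2 → B at (6,0); v=(1,1)
2. t=1 → R at (7,1); v=(-1,1)
3. t=5 → T at (2,6); v=(-1,-1)
4. t=2 → L at (0,4); v=(1,-1)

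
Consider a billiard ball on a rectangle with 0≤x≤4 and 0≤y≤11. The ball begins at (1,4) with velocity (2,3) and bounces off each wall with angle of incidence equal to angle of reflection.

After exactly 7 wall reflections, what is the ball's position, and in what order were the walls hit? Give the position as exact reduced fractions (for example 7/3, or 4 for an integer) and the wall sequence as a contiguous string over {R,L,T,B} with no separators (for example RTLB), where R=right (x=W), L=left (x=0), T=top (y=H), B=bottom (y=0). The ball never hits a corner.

1. t=3/2 → R at (4,17/2); v=(-2,3)
2. t=5/6 → T at (7/3,11); v=(-2,-3)
3. t=7/6 → L at (0,15/2); v=(2,-3)
4. t=2 → R at (4,3/2); v=(-2,-3)
5. t=1/2 → B at (3,0); v=(-2,3)
6. t=3/2 → L at (0,9/2); v=(2,3)
7. t=2 → R at (4,21/2); v=(-2,3)

Final position: (4,21/2)
Wall sequence: RTLRBLR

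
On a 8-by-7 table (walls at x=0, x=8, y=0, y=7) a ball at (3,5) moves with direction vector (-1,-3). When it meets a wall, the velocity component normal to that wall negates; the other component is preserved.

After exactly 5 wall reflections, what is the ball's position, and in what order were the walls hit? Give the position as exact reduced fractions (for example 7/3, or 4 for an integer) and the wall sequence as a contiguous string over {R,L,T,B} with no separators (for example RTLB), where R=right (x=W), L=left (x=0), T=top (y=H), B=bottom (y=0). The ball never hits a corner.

Final position: (17/3,7)
Wall sequence: BLTBT

1. t=5/3 → B at (4/3,0); v=(-1,3)
2. t=4/3 → L at (0,4); v=(1,3)
3. t=1 → T at (1,7); v=(1,-3)
4. t=7/3 → B at (10/3,0); v=(1,3)
5. t=7/3 → T at (17/3,7); v=(1,-3)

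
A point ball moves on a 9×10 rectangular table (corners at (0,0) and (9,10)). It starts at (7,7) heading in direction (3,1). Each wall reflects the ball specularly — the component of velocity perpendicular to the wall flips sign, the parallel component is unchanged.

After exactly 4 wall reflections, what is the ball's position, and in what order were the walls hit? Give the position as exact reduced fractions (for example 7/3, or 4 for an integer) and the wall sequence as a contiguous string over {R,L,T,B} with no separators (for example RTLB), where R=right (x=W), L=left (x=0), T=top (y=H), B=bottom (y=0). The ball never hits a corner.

1. t=2/3 → R at (9,23/3); v=(-3,1)
2. t=7/3 → T at (2,10); v=(-3,-1)
3. t=2/3 → L at (0,28/3); v=(3,-1)
4. t=3 → R at (9,19/3); v=(-3,-1)

Final position: (9,19/3)
Wall sequence: RTLR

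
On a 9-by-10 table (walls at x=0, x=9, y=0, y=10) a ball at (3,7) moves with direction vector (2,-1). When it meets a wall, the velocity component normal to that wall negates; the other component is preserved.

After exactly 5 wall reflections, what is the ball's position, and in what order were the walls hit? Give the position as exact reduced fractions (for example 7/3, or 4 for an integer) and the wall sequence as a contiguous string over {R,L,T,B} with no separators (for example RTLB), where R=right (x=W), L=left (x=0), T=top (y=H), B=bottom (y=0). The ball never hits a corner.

1. t=3 → R at (9,4); v=(-2,-1)
2. t=4 → B at (1,0); v=(-2,1)
3. t=1/2 → L at (0,1/2); v=(2,1)
4. t=9/2 → R at (9,5); v=(-2,1)
5. t=9/2 → L at (0,19/2); v=(2,1)

Final position: (0,19/2)
Wall sequence: RBLRL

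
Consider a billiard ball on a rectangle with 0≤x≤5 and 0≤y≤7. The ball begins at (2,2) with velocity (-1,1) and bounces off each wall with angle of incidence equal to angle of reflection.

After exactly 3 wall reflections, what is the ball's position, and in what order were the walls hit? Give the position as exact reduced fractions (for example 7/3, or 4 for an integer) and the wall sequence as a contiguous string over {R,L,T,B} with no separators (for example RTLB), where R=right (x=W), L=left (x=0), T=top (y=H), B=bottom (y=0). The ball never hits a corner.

Final position: (5,5)
Wall sequence: LTR

1. t=2 → L at (0,4); v=(1,1)
2. t=3 → T at (3,7); v=(1,-1)
3. t=2 → R at (5,5); v=(-1,-1)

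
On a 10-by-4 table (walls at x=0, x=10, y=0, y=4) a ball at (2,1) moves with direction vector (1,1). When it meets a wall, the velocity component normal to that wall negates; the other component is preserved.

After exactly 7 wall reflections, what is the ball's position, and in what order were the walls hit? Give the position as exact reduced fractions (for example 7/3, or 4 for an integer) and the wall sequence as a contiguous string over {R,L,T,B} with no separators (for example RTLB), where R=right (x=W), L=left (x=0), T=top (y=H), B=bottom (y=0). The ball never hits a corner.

Final position: (1,4)
Wall sequence: TBRTBLT

1. t=3 → T at (5,4); v=(1,-1)
2. t=4 → B at (9,0); v=(1,1)
3. t=1 → R at (10,1); v=(-1,1)
4. t=3 → T at (7,4); v=(-1,-1)
5. t=4 → B at (3,0); v=(-1,1)
6. t=3 → L at (0,3); v=(1,1)
7. t=1 → T at (1,4); v=(1,-1)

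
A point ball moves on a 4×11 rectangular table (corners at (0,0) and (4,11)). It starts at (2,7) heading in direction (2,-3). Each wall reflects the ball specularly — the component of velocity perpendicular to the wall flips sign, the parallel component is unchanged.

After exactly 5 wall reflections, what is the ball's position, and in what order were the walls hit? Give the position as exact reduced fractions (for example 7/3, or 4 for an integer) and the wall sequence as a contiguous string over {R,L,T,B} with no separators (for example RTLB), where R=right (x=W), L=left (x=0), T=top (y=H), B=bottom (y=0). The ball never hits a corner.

Final position: (2,11)
Wall sequence: RBLRT

1. t=1 → R at (4,4); v=(-2,-3)
2. t=4/3 → B at (4/3,0); v=(-2,3)
3. t=2/3 → L at (0,2); v=(2,3)
4. t=2 → R at (4,8); v=(-2,3)
5. t=1 → T at (2,11); v=(-2,-3)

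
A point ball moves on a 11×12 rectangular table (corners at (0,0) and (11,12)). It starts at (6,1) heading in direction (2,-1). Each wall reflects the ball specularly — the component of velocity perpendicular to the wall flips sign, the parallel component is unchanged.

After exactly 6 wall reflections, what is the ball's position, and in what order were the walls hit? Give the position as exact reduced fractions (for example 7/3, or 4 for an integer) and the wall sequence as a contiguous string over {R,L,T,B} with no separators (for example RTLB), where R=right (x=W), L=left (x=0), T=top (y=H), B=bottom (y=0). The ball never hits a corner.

1. t=1 → B at (8,0); v=(2,1)
2. t=3/2 → R at (11,3/2); v=(-2,1)
3. t=11/2 → L at (0,7); v=(2,1)
4. t=5 → T at (10,12); v=(2,-1)
5. t=1/2 → R at (11,23/2); v=(-2,-1)
6. t=11/2 → L at (0,6); v=(2,-1)

Final position: (0,6)
Wall sequence: BRLTRL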